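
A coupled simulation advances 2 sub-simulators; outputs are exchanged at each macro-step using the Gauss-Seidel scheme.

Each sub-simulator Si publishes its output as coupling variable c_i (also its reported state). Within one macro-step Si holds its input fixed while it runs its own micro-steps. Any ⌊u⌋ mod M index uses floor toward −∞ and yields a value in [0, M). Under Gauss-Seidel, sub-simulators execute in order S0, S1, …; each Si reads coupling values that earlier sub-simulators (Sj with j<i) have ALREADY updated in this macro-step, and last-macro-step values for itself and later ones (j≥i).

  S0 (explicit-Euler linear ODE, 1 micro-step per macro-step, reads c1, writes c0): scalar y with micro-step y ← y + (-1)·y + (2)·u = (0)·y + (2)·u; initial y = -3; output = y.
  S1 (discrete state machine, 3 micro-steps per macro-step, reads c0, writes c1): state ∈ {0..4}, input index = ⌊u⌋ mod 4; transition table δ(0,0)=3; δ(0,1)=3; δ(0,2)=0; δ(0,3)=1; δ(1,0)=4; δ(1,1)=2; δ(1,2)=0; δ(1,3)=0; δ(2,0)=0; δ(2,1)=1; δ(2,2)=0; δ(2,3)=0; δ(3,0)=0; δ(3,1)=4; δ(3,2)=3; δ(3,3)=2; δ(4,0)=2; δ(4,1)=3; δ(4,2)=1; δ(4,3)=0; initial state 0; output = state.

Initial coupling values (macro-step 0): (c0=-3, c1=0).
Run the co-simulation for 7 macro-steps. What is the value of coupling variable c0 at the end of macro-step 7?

c0 at macro-step 7 = 6

macro 1: S0 reads c1=0 → after 1×micro: 0; S1 reads c0=0 → after 3×micro: 3 ⇒ (c0=0, c1=3)
macro 2: S0 reads c1=3 → after 1×micro: 6; S1 reads c0=6 → after 3×micro: 3 ⇒ (c0=6, c1=3)
macro 3: S0 reads c1=3 → after 1×micro: 6; S1 reads c0=6 → after 3×micro: 3 ⇒ (c0=6, c1=3)
macro 4: S0 reads c1=3 → after 1×micro: 6; S1 reads c0=6 → after 3×micro: 3 ⇒ (c0=6, c1=3)
macro 5: S0 reads c1=3 → after 1×micro: 6; S1 reads c0=6 → after 3×micro: 3 ⇒ (c0=6, c1=3)
macro 6: S0 reads c1=3 → after 1×micro: 6; S1 reads c0=6 → after 3×micro: 3 ⇒ (c0=6, c1=3)
macro 7: S0 reads c1=3 → after 1×micro: 6; S1 reads c0=6 → after 3×micro: 3 ⇒ (c0=6, c1=3)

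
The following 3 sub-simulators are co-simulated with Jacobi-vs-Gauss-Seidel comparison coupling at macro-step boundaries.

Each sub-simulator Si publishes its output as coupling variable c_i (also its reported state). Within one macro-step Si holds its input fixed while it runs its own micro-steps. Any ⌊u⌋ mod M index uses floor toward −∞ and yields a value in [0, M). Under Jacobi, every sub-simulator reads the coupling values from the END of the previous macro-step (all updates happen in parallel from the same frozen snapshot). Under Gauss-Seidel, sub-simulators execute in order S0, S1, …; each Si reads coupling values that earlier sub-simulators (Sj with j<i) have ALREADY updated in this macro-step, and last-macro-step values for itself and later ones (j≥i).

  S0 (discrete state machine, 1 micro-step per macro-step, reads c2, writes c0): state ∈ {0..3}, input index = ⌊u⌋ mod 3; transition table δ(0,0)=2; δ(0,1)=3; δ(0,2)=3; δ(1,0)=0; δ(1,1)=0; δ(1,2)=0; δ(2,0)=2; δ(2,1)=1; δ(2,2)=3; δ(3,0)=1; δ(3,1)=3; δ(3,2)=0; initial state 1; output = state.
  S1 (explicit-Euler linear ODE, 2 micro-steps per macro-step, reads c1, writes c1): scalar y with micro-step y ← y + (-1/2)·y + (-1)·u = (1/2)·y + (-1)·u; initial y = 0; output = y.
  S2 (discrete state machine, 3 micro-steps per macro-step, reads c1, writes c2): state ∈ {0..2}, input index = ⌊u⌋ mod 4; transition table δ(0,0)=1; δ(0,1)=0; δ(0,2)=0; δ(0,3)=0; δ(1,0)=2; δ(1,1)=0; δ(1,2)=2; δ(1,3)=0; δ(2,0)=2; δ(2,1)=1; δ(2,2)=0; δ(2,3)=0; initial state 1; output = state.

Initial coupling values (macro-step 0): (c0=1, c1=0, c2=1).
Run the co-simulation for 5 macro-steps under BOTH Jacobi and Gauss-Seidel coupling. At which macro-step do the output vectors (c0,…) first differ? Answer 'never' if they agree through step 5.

first divergence at macro-step: never

[Jacobi] macro 1: S0 reads c2=1 → after 1×micro: 0; S1 reads c1=0 → after 2×micro: 0; S2 reads c1=0 → after 3×micro: 2 ⇒ (c0=0, c1=0, c2=2)
[Jacobi] macro 2: S0 reads c2=2 → after 1×micro: 3; S1 reads c1=0 → after 2×micro: 0; S2 reads c1=0 → after 3×micro: 2 ⇒ (c0=3, c1=0, c2=2)
[Jacobi] macro 3: S0 reads c2=2 → after 1×micro: 0; S1 reads c1=0 → after 2×micro: 0; S2 reads c1=0 → after 3×micro: 2 ⇒ (c0=0, c1=0, c2=2)
[Jacobi] macro 4: S0 reads c2=2 → after 1×micro: 3; S1 reads c1=0 → after 2×micro: 0; S2 reads c1=0 → after 3×micro: 2 ⇒ (c0=3, c1=0, c2=2)
[Jacobi] macro 5: S0 reads c2=2 → after 1×micro: 0; S1 reads c1=0 → after 2×micro: 0; S2 reads c1=0 → after 3×micro: 2 ⇒ (c0=0, c1=0, c2=2)
[Gauss-Seidel] macro 1: S0 reads c2=1 → after 1×micro: 0; S1 reads c1=0 → after 2×micro: 0; S2 reads c1=0 → after 3×micro: 2 ⇒ (c0=0, c1=0, c2=2)
[Gauss-Seidel] macro 2: S0 reads c2=2 → after 1×micro: 3; S1 reads c1=0 → after 2×micro: 0; S2 reads c1=0 → after 3×micro: 2 ⇒ (c0=3, c1=0, c2=2)
[Gauss-Seidel] macro 3: S0 reads c2=2 → after 1×micro: 0; S1 reads c1=0 → after 2×micro: 0; S2 reads c1=0 → after 3×micro: 2 ⇒ (c0=0, c1=0, c2=2)
[Gauss-Seidel] macro 4: S0 reads c2=2 → after 1×micro: 3; S1 reads c1=0 → after 2×micro: 0; S2 reads c1=0 → after 3×micro: 2 ⇒ (c0=3, c1=0, c2=2)
[Gauss-Seidel] macro 5: S0 reads c2=2 → after 1×micro: 0; S1 reads c1=0 → after 2×micro: 0; S2 reads c1=0 → after 3×micro: 2 ⇒ (c0=0, c1=0, c2=2)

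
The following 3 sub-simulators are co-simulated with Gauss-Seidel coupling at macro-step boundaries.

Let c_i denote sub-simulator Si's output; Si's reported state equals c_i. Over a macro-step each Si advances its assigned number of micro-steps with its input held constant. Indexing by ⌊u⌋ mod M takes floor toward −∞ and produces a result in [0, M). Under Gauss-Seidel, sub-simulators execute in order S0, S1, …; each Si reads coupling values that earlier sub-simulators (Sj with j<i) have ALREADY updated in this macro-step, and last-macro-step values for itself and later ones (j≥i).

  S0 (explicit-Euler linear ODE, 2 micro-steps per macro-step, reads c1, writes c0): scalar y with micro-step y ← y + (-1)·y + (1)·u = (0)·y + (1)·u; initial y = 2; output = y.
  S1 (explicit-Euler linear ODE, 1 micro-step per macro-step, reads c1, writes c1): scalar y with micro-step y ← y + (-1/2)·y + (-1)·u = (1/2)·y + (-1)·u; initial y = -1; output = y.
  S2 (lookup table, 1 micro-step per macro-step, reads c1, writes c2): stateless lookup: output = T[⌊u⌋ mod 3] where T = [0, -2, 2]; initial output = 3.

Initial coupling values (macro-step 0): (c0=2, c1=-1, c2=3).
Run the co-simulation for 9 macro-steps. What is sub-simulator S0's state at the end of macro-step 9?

S0 state at macro-step 9 = -1/256

macro 1: S0 reads c1=-1 → after 2×micro: -1; S1 reads c1=-1 → after 1×micro: 1/2; S2 reads c1=1/2 → after 1×micro: 0 ⇒ (c0=-1, c1=1/2, c2=0)
macro 2: S0 reads c1=1/2 → after 2×micro: 1/2; S1 reads c1=1/2 → after 1×micro: -1/4; S2 reads c1=-1/4 → after 1×micro: 2 ⇒ (c0=1/2, c1=-1/4, c2=2)
macro 3: S0 reads c1=-1/4 → after 2×micro: -1/4; S1 reads c1=-1/4 → after 1×micro: 1/8; S2 reads c1=1/8 → after 1×micro: 0 ⇒ (c0=-1/4, c1=1/8, c2=0)
macro 4: S0 reads c1=1/8 → after 2×micro: 1/8; S1 reads c1=1/8 → after 1×micro: -1/16; S2 reads c1=-1/16 → after 1×micro: 2 ⇒ (c0=1/8, c1=-1/16, c2=2)
macro 5: S0 reads c1=-1/16 → after 2×micro: -1/16; S1 reads c1=-1/16 → after 1×micro: 1/32; S2 reads c1=1/32 → after 1×micro: 0 ⇒ (c0=-1/16, c1=1/32, c2=0)
macro 6: S0 reads c1=1/32 → after 2×micro: 1/32; S1 reads c1=1/32 → after 1×micro: -1/64; S2 reads c1=-1/64 → after 1×micro: 2 ⇒ (c0=1/32, c1=-1/64, c2=2)
macro 7: S0 reads c1=-1/64 → after 2×micro: -1/64; S1 reads c1=-1/64 → after 1×micro: 1/128; S2 reads c1=1/128 → after 1×micro: 0 ⇒ (c0=-1/64, c1=1/128, c2=0)
macro 8: S0 reads c1=1/128 → after 2×micro: 1/128; S1 reads c1=1/128 → after 1×micro: -1/256; S2 reads c1=-1/256 → after 1×micro: 2 ⇒ (c0=1/128, c1=-1/256, c2=2)
macro 9: S0 reads c1=-1/256 → after 2×micro: -1/256; S1 reads c1=-1/256 → after 1×micro: 1/512; S2 reads c1=1/512 → after 1×micro: 0 ⇒ (c0=-1/256, c1=1/512, c2=0)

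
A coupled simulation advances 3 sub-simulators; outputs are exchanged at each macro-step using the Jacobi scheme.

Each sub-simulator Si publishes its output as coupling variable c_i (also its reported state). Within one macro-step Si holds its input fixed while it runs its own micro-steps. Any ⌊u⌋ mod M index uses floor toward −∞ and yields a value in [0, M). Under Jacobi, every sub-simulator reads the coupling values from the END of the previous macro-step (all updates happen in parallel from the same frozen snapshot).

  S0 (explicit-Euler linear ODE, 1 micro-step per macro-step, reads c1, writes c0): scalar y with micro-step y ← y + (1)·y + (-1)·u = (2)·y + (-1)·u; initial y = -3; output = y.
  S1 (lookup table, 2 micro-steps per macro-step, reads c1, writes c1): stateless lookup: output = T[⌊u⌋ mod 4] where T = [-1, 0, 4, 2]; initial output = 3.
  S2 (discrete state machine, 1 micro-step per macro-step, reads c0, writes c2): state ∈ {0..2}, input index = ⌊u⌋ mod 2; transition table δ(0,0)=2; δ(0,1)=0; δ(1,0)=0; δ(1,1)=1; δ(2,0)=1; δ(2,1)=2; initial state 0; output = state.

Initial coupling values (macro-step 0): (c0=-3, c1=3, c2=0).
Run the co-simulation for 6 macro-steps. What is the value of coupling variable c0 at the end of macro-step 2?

c0 at macro-step 2 = -20

macro 1: S0 reads c1=3 → after 1×micro: -9; S1 reads c1=3 → after 2×micro: 2; S2 reads c0=-3 → after 1×micro: 0 ⇒ (c0=-9, c1=2, c2=0)
macro 2: S0 reads c1=2 → after 1×micro: -20; S1 reads c1=2 → after 2×micro: 4; S2 reads c0=-9 → after 1×micro: 0 ⇒ (c0=-20, c1=4, c2=0)
macro 3: S0 reads c1=4 → after 1×micro: -44; S1 reads c1=4 → after 2×micro: -1; S2 reads c0=-20 → after 1×micro: 2 ⇒ (c0=-44, c1=-1, c2=2)
macro 4: S0 reads c1=-1 → after 1×micro: -87; S1 reads c1=-1 → after 2×micro: 2; S2 reads c0=-44 → after 1×micro: 1 ⇒ (c0=-87, c1=2, c2=1)
macro 5: S0 reads c1=2 → after 1×micro: -176; S1 reads c1=2 → after 2×micro: 4; S2 reads c0=-87 → after 1×micro: 1 ⇒ (c0=-176, c1=4, c2=1)
macro 6: S0 reads c1=4 → after 1×micro: -356; S1 reads c1=4 → after 2×micro: -1; S2 reads c0=-176 → after 1×micro: 0 ⇒ (c0=-356, c1=-1, c2=0)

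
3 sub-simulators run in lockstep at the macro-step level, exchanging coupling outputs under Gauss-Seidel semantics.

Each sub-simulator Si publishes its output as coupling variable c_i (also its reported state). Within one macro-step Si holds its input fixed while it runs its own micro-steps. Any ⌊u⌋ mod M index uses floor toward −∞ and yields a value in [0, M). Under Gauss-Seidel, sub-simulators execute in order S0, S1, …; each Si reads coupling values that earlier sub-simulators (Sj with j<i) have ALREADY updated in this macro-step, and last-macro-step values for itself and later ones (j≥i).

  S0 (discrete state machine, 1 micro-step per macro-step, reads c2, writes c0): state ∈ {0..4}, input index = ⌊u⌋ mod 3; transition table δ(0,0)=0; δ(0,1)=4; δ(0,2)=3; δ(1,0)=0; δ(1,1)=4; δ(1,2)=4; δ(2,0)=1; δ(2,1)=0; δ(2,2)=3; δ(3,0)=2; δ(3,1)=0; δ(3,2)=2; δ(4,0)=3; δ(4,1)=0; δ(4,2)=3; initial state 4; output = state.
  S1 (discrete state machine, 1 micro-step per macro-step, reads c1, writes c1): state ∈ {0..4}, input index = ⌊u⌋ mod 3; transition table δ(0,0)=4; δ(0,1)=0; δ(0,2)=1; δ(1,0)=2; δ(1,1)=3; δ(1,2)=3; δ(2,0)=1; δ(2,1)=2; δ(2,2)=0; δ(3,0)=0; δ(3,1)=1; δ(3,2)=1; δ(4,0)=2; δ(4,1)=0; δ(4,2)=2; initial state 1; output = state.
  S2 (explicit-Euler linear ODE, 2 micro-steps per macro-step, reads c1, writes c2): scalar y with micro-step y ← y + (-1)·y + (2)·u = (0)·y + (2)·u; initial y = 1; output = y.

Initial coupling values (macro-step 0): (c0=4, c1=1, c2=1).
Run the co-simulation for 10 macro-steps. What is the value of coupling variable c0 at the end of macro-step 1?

c0 at macro-step 1 = 0

macro 1: S0 reads c2=1 → after 1×micro: 0; S1 reads c1=1 → after 1×micro: 3; S2 reads c1=3 → after 2×micro: 6 ⇒ (c0=0, c1=3, c2=6)
macro 2: S0 reads c2=6 → after 1×micro: 0; S1 reads c1=3 → after 1×micro: 0; S2 reads c1=0 → after 2×micro: 0 ⇒ (c0=0, c1=0, c2=0)
macro 3: S0 reads c2=0 → after 1×micro: 0; S1 reads c1=0 → after 1×micro: 4; S2 reads c1=4 → after 2×micro: 8 ⇒ (c0=0, c1=4, c2=8)
macro 4: S0 reads c2=8 → after 1×micro: 3; S1 reads c1=4 → after 1×micro: 0; S2 reads c1=0 → after 2×micro: 0 ⇒ (c0=3, c1=0, c2=0)
macro 5: S0 reads c2=0 → after 1×micro: 2; S1 reads c1=0 → after 1×micro: 4; S2 reads c1=4 → after 2×micro: 8 ⇒ (c0=2, c1=4, c2=8)
macro 6: S0 reads c2=8 → after 1×micro: 3; S1 reads c1=4 → after 1×micro: 0; S2 reads c1=0 → after 2×micro: 0 ⇒ (c0=3, c1=0, c2=0)
macro 7: S0 reads c2=0 → after 1×micro: 2; S1 reads c1=0 → after 1×micro: 4; S2 reads c1=4 → after 2×micro: 8 ⇒ (c0=2, c1=4, c2=8)
macro 8: S0 reads c2=8 → after 1×micro: 3; S1 reads c1=4 → after 1×micro: 0; S2 reads c1=0 → after 2×micro: 0 ⇒ (c0=3, c1=0, c2=0)
macro 9: S0 reads c2=0 → after 1×micro: 2; S1 reads c1=0 → after 1×micro: 4; S2 reads c1=4 → after 2×micro: 8 ⇒ (c0=2, c1=4, c2=8)
macro 10: S0 reads c2=8 → after 1×micro: 3; S1 reads c1=4 → after 1×micro: 0; S2 reads c1=0 → after 2×micro: 0 ⇒ (c0=3, c1=0, c2=0)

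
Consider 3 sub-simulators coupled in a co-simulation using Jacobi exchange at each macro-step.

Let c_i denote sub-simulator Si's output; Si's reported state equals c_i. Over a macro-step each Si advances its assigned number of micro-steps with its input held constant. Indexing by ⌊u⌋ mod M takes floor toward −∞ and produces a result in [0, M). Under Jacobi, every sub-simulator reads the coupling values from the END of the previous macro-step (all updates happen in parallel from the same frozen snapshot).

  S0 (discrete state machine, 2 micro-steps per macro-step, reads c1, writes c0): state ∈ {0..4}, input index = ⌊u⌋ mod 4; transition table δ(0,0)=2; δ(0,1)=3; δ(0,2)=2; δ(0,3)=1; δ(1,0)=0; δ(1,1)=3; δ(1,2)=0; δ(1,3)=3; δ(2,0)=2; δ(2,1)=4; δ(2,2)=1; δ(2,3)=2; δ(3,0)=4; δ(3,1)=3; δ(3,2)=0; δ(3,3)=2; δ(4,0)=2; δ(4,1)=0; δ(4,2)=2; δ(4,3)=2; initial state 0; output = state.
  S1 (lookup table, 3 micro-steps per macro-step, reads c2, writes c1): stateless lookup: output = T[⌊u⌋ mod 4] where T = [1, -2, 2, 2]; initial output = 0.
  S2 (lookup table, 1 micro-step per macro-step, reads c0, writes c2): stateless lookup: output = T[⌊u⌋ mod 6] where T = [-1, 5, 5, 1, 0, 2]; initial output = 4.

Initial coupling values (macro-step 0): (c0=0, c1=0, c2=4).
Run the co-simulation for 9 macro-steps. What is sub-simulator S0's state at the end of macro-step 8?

macro 1: S0 reads c1=0 → after 2×micro: 2; S1 reads c2=4 → after 3×micro: 1; S2 reads c0=0 → after 1×micro: -1 ⇒ (c0=2, c1=1, c2=-1)
macro 2: S0 reads c1=1 → after 2×micro: 0; S1 reads c2=-1 → after 3×micro: 2; S2 reads c0=2 → after 1×micro: 5 ⇒ (c0=0, c1=2, c2=5)
macro 3: S0 reads c1=2 → after 2×micro: 1; S1 reads c2=5 → after 3×micro: -2; S2 reads c0=0 → after 1×micro: -1 ⇒ (c0=1, c1=-2, c2=-1)
macro 4: S0 reads c1=-2 → after 2×micro: 2; S1 reads c2=-1 → after 3×micro: 2; S2 reads c0=1 → after 1×micro: 5 ⇒ (c0=2, c1=2, c2=5)
macro 5: S0 reads c1=2 → after 2×micro: 0; S1 reads c2=5 → after 3×micro: -2; S2 reads c0=2 → after 1×micro: 5 ⇒ (c0=0, c1=-2, c2=5)
macro 6: S0 reads c1=-2 → after 2×micro: 1; S1 reads c2=5 → after 3×micro: -2; S2 reads c0=0 → after 1×micro: -1 ⇒ (c0=1, c1=-2, c2=-1)
macro 7: S0 reads c1=-2 → after 2×micro: 2; S1 reads c2=-1 → after 3×micro: 2; S2 reads c0=1 → after 1×micro: 5 ⇒ (c0=2, c1=2, c2=5)
macro 8: S0 reads c1=2 → after 2×micro: 0; S1 reads c2=5 → after 3×micro: -2; S2 reads c0=2 → after 1×micro: 5 ⇒ (c0=0, c1=-2, c2=5)
macro 9: S0 reads c1=-2 → after 2×micro: 1; S1 reads c2=5 → after 3×micro: -2; S2 reads c0=0 → after 1×micro: -1 ⇒ (c0=1, c1=-2, c2=-1)

S0 state at macro-step 8 = 0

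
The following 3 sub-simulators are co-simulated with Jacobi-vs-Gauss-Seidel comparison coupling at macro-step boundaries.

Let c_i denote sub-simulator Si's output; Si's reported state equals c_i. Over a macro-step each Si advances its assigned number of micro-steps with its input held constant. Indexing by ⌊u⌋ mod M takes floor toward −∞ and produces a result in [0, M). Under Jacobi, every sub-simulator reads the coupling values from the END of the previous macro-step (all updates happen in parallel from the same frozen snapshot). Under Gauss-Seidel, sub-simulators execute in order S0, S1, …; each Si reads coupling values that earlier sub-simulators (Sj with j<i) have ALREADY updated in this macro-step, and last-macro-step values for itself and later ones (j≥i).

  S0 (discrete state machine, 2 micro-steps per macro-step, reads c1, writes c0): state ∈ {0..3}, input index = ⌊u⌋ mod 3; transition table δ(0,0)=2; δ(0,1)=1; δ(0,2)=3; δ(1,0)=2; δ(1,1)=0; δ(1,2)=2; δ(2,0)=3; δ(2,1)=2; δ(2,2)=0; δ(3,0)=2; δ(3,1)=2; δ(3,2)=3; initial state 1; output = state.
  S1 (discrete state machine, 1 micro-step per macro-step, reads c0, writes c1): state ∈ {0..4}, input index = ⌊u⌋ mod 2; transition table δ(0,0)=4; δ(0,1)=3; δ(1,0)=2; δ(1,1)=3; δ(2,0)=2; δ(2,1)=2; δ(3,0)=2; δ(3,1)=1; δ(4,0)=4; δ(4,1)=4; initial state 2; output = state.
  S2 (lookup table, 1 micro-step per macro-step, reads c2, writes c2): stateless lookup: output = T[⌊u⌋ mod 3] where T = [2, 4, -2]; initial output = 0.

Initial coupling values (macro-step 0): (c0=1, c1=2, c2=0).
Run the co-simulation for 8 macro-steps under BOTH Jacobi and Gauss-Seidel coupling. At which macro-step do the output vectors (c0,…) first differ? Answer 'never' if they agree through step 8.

[Jacobi] macro 1: S0 reads c1=2 → after 2×micro: 0; S1 reads c0=1 → after 1×micro: 2; S2 reads c2=0 → after 1×micro: 2 ⇒ (c0=0, c1=2, c2=2)
[Jacobi] macro 2: S0 reads c1=2 → after 2×micro: 3; S1 reads c0=0 → after 1×micro: 2; S2 reads c2=2 → after 1×micro: -2 ⇒ (c0=3, c1=2, c2=-2)
[Jacobi] macro 3: S0 reads c1=2 → after 2×micro: 3; S1 reads c0=3 → after 1×micro: 2; S2 reads c2=-2 → after 1×micro: 4 ⇒ (c0=3, c1=2, c2=4)
[Jacobi] macro 4: S0 reads c1=2 → after 2×micro: 3; S1 reads c0=3 → after 1×micro: 2; S2 reads c2=4 → after 1×micro: 4 ⇒ (c0=3, c1=2, c2=4)
[Jacobi] macro 5: S0 reads c1=2 → after 2×micro: 3; S1 reads c0=3 → after 1×micro: 2; S2 reads c2=4 → after 1×micro: 4 ⇒ (c0=3, c1=2, c2=4)
[Jacobi] macro 6: S0 reads c1=2 → after 2×micro: 3; S1 reads c0=3 → after 1×micro: 2; S2 reads c2=4 → after 1×micro: 4 ⇒ (c0=3, c1=2, c2=4)
[Jacobi] macro 7: S0 reads c1=2 → after 2×micro: 3; S1 reads c0=3 → after 1×micro: 2; S2 reads c2=4 → after 1×micro: 4 ⇒ (c0=3, c1=2, c2=4)
[Jacobi] macro 8: S0 reads c1=2 → after 2×micro: 3; S1 reads c0=3 → after 1×micro: 2; S2 reads c2=4 → after 1×micro: 4 ⇒ (c0=3, c1=2, c2=4)
[Gauss-Seidel] macro 1: S0 reads c1=2 → after 2×micro: 0; S1 reads c0=0 → after 1×micro: 2; S2 reads c2=0 → after 1×micro: 2 ⇒ (c0=0, c1=2, c2=2)
[Gauss-Seidel] macro 2: S0 reads c1=2 → after 2×micro: 3; S1 reads c0=3 → after 1×micro: 2; S2 reads c2=2 → after 1×micro: -2 ⇒ (c0=3, c1=2, c2=-2)
[Gauss-Seidel] macro 3: S0 reads c1=2 → after 2×micro: 3; S1 reads c0=3 → after 1×micro: 2; S2 reads c2=-2 → after 1×micro: 4 ⇒ (c0=3, c1=2, c2=4)
[Gauss-Seidel] macro 4: S0 reads c1=2 → after 2×micro: 3; S1 reads c0=3 → after 1×micro: 2; S2 reads c2=4 → after 1×micro: 4 ⇒ (c0=3, c1=2, c2=4)
[Gauss-Seidel] macro 5: S0 reads c1=2 → after 2×micro: 3; S1 reads c0=3 → after 1×micro: 2; S2 reads c2=4 → after 1×micro: 4 ⇒ (c0=3, c1=2, c2=4)
[Gauss-Seidel] macro 6: S0 reads c1=2 → after 2×micro: 3; S1 reads c0=3 → after 1×micro: 2; S2 reads c2=4 → after 1×micro: 4 ⇒ (c0=3, c1=2, c2=4)
[Gauss-Seidel] macro 7: S0 reads c1=2 → after 2×micro: 3; S1 reads c0=3 → after 1×micro: 2; S2 reads c2=4 → after 1×micro: 4 ⇒ (c0=3, c1=2, c2=4)
[Gauss-Seidel] macro 8: S0 reads c1=2 → after 2×micro: 3; S1 reads c0=3 → after 1×micro: 2; S2 reads c2=4 → after 1×micro: 4 ⇒ (c0=3, c1=2, c2=4)

first divergence at macro-step: never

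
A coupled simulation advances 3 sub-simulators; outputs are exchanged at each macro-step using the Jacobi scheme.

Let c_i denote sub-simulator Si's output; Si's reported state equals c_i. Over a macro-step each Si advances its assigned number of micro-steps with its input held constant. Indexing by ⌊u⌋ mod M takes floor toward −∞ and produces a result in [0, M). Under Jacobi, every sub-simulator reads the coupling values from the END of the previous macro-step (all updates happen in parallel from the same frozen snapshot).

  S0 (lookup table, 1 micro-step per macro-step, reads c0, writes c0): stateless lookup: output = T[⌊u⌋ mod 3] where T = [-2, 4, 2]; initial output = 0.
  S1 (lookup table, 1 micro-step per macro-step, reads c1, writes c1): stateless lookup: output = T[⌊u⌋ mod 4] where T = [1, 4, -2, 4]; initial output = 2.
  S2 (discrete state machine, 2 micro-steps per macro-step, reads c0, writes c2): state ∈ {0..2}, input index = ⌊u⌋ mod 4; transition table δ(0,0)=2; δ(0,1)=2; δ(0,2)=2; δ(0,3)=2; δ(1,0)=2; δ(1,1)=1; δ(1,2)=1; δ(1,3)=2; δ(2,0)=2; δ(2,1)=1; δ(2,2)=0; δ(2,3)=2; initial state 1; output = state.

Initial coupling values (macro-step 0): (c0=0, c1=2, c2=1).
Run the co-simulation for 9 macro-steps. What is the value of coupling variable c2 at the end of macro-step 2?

c2 at macro-step 2 = 2

macro 1: S0 reads c0=0 → after 1×micro: -2; S1 reads c1=2 → after 1×micro: -2; S2 reads c0=0 → after 2×micro: 2 ⇒ (c0=-2, c1=-2, c2=2)
macro 2: S0 reads c0=-2 → after 1×micro: 4; S1 reads c1=-2 → after 1×micro: -2; S2 reads c0=-2 → after 2×micro: 2 ⇒ (c0=4, c1=-2, c2=2)
macro 3: S0 reads c0=4 → after 1×micro: 4; S1 reads c1=-2 → after 1×micro: -2; S2 reads c0=4 → after 2×micro: 2 ⇒ (c0=4, c1=-2, c2=2)
macro 4: S0 reads c0=4 → after 1×micro: 4; S1 reads c1=-2 → after 1×micro: -2; S2 reads c0=4 → after 2×micro: 2 ⇒ (c0=4, c1=-2, c2=2)
macro 5: S0 reads c0=4 → after 1×micro: 4; S1 reads c1=-2 → after 1×micro: -2; S2 reads c0=4 → after 2×micro: 2 ⇒ (c0=4, c1=-2, c2=2)
macro 6: S0 reads c0=4 → after 1×micro: 4; S1 reads c1=-2 → after 1×micro: -2; S2 reads c0=4 → after 2×micro: 2 ⇒ (c0=4, c1=-2, c2=2)
macro 7: S0 reads c0=4 → after 1×micro: 4; S1 reads c1=-2 → after 1×micro: -2; S2 reads c0=4 → after 2×micro: 2 ⇒ (c0=4, c1=-2, c2=2)
macro 8: S0 reads c0=4 → after 1×micro: 4; S1 reads c1=-2 → after 1×micro: -2; S2 reads c0=4 → after 2×micro: 2 ⇒ (c0=4, c1=-2, c2=2)
macro 9: S0 reads c0=4 → after 1×micro: 4; S1 reads c1=-2 → after 1×micro: -2; S2 reads c0=4 → after 2×micro: 2 ⇒ (c0=4, c1=-2, c2=2)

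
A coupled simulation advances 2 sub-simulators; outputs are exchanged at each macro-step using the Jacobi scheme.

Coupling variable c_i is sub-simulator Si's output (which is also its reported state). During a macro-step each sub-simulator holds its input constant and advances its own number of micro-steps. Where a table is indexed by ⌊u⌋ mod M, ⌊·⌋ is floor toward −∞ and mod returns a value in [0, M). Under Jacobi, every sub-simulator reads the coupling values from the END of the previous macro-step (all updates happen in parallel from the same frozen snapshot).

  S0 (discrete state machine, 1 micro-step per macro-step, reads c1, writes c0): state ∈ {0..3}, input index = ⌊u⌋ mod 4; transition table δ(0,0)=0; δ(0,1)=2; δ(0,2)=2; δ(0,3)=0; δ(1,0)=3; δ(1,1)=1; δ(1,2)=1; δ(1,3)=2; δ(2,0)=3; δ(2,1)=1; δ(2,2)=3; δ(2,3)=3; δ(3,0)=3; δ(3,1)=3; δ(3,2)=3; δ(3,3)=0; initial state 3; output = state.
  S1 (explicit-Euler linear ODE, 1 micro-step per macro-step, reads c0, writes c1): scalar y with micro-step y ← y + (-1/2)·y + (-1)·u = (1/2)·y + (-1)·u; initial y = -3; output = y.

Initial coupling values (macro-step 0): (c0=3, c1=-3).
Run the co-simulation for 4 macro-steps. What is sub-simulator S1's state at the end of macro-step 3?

S1 state at macro-step 3 = -21/8

macro 1: S0 reads c1=-3 → after 1×micro: 3; S1 reads c0=3 → after 1×micro: -9/2 ⇒ (c0=3, c1=-9/2)
macro 2: S0 reads c1=-9/2 → after 1×micro: 0; S1 reads c0=3 → after 1×micro: -21/4 ⇒ (c0=0, c1=-21/4)
macro 3: S0 reads c1=-21/4 → after 1×micro: 2; S1 reads c0=0 → after 1×micro: -21/8 ⇒ (c0=2, c1=-21/8)
macro 4: S0 reads c1=-21/8 → after 1×micro: 1; S1 reads c0=2 → after 1×micro: -53/16 ⇒ (c0=1, c1=-53/16)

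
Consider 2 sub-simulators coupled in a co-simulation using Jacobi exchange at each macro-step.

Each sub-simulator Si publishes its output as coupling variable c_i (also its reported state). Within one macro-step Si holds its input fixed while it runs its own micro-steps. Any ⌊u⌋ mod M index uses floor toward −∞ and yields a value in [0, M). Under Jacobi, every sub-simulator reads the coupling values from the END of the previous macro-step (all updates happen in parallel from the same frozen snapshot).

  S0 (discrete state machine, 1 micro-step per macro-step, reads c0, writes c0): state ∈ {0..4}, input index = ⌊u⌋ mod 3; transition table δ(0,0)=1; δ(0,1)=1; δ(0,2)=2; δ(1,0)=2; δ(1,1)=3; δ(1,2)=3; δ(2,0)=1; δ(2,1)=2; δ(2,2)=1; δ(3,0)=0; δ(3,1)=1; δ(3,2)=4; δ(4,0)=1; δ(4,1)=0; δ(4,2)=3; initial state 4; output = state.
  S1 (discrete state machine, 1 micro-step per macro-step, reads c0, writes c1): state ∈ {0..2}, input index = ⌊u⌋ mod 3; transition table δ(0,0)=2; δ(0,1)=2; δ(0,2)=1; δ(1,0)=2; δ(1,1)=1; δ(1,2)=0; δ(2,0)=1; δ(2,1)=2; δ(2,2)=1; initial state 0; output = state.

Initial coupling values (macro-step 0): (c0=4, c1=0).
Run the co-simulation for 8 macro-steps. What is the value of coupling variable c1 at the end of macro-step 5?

macro 1: S0 reads c0=4 → after 1×micro: 0; S1 reads c0=4 → after 1×micro: 2 ⇒ (c0=0, c1=2)
macro 2: S0 reads c0=0 → after 1×micro: 1; S1 reads c0=0 → after 1×micro: 1 ⇒ (c0=1, c1=1)
macro 3: S0 reads c0=1 → after 1×micro: 3; S1 reads c0=1 → after 1×micro: 1 ⇒ (c0=3, c1=1)
macro 4: S0 reads c0=3 → after 1×micro: 0; S1 reads c0=3 → after 1×micro: 2 ⇒ (c0=0, c1=2)
macro 5: S0 reads c0=0 → after 1×micro: 1; S1 reads c0=0 → after 1×micro: 1 ⇒ (c0=1, c1=1)
macro 6: S0 reads c0=1 → after 1×micro: 3; S1 reads c0=1 → after 1×micro: 1 ⇒ (c0=3, c1=1)
macro 7: S0 reads c0=3 → after 1×micro: 0; S1 reads c0=3 → after 1×micro: 2 ⇒ (c0=0, c1=2)
macro 8: S0 reads c0=0 → after 1×micro: 1; S1 reads c0=0 → after 1×micro: 1 ⇒ (c0=1, c1=1)

c1 at macro-step 5 = 1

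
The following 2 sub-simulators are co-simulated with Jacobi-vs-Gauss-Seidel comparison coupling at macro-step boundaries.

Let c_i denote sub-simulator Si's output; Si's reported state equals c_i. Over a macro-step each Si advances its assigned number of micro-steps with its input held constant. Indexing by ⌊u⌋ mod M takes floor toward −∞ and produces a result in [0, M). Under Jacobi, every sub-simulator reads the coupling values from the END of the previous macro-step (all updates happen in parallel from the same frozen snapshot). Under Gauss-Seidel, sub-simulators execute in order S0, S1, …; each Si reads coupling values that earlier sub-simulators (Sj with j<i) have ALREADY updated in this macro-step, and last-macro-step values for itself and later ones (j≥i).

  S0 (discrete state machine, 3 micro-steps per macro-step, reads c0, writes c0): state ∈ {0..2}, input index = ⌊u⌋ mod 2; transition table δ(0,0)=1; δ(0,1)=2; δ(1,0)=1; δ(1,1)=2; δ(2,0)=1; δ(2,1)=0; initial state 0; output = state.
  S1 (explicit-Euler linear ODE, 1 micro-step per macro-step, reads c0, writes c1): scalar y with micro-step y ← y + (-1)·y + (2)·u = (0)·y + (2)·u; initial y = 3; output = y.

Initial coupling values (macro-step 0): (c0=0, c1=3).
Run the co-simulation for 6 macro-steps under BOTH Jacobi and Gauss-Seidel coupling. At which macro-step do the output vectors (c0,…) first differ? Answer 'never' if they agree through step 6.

[Jacobi] macro 1: S0 reads c0=0 → after 3×micro: 1; S1 reads c0=0 → after 1×micro: 0 ⇒ (c0=1, c1=0)
[Jacobi] macro 2: S0 reads c0=1 → after 3×micro: 2; S1 reads c0=1 → after 1×micro: 2 ⇒ (c0=2, c1=2)
[Jacobi] macro 3: S0 reads c0=2 → after 3×micro: 1; S1 reads c0=2 → after 1×micro: 4 ⇒ (c0=1, c1=4)
[Jacobi] macro 4: S0 reads c0=1 → after 3×micro: 2; S1 reads c0=1 → after 1×micro: 2 ⇒ (c0=2, c1=2)
[Jacobi] macro 5: S0 reads c0=2 → after 3×micro: 1; S1 reads c0=2 → after 1×micro: 4 ⇒ (c0=1, c1=4)
[Jacobi] macro 6: S0 reads c0=1 → after 3×micro: 2; S1 reads c0=1 → after 1×micro: 2 ⇒ (c0=2, c1=2)
[Gauss-Seidel] macro 1: S0 reads c0=0 → after 3×micro: 1; S1 reads c0=1 → after 1×micro: 2 ⇒ (c0=1, c1=2)
[Gauss-Seidel] macro 2: S0 reads c0=1 → after 3×micro: 2; S1 reads c0=2 → after 1×micro: 4 ⇒ (c0=2, c1=4)
[Gauss-Seidel] macro 3: S0 reads c0=2 → after 3×micro: 1; S1 reads c0=1 → after 1×micro: 2 ⇒ (c0=1, c1=2)
[Gauss-Seidel] macro 4: S0 reads c0=1 → after 3×micro: 2; S1 reads c0=2 → after 1×micro: 4 ⇒ (c0=2, c1=4)
[Gauss-Seidel] macro 5: S0 reads c0=2 → after 3×micro: 1; S1 reads c0=1 → after 1×micro: 2 ⇒ (c0=1, c1=2)
[Gauss-Seidel] macro 6: S0 reads c0=1 → after 3×micro: 2; S1 reads c0=2 → after 1×micro: 4 ⇒ (c0=2, c1=4)

first divergence at macro-step: 1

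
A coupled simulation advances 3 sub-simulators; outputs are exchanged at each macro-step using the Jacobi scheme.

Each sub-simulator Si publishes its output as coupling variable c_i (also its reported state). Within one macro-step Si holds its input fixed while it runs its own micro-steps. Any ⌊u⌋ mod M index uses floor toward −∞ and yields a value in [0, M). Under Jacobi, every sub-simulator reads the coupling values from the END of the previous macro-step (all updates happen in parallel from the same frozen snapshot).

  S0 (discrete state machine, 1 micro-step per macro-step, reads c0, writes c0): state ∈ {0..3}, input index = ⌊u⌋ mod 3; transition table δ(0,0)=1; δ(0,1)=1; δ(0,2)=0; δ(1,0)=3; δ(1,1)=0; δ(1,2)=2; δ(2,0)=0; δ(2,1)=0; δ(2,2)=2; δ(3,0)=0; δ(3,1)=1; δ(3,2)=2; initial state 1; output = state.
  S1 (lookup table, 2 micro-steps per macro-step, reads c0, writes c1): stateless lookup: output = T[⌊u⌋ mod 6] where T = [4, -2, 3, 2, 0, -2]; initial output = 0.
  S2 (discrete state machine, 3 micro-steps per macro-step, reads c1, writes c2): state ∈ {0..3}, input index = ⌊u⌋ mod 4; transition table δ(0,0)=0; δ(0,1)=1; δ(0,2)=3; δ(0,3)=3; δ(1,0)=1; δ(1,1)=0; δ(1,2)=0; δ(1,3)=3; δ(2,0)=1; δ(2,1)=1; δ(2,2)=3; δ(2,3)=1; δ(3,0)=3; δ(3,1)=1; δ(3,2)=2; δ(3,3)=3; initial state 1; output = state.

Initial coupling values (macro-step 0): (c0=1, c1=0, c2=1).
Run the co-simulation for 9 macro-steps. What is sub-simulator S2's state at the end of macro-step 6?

S2 state at macro-step 6 = 2

macro 1: S0 reads c0=1 → after 1×micro: 0; S1 reads c0=1 → after 2×micro: -2; S2 reads c1=0 → after 3×micro: 1 ⇒ (c0=0, c1=-2, c2=1)
macro 2: S0 reads c0=0 → after 1×micro: 1; S1 reads c0=0 → after 2×micro: 4; S2 reads c1=-2 → after 3×micro: 2 ⇒ (c0=1, c1=4, c2=2)
macro 3: S0 reads c0=1 → after 1×micro: 0; S1 reads c0=1 → after 2×micro: -2; S2 reads c1=4 → after 3×micro: 1 ⇒ (c0=0, c1=-2, c2=1)
macro 4: S0 reads c0=0 → after 1×micro: 1; S1 reads c0=0 → after 2×micro: 4; S2 reads c1=-2 → after 3×micro: 2 ⇒ (c0=1, c1=4, c2=2)
macro 5: S0 reads c0=1 → after 1×micro: 0; S1 reads c0=1 → after 2×micro: -2; S2 reads c1=4 → after 3×micro: 1 ⇒ (c0=0, c1=-2, c2=1)
macro 6: S0 reads c0=0 → after 1×micro: 1; S1 reads c0=0 → after 2×micro: 4; S2 reads c1=-2 → after 3×micro: 2 ⇒ (c0=1, c1=4, c2=2)
macro 7: S0 reads c0=1 → after 1×micro: 0; S1 reads c0=1 → after 2×micro: -2; S2 reads c1=4 → after 3×micro: 1 ⇒ (c0=0, c1=-2, c2=1)
macro 8: S0 reads c0=0 → after 1×micro: 1; S1 reads c0=0 → after 2×micro: 4; S2 reads c1=-2 → after 3×micro: 2 ⇒ (c0=1, c1=4, c2=2)
macro 9: S0 reads c0=1 → after 1×micro: 0; S1 reads c0=1 → after 2×micro: -2; S2 reads c1=4 → after 3×micro: 1 ⇒ (c0=0, c1=-2, c2=1)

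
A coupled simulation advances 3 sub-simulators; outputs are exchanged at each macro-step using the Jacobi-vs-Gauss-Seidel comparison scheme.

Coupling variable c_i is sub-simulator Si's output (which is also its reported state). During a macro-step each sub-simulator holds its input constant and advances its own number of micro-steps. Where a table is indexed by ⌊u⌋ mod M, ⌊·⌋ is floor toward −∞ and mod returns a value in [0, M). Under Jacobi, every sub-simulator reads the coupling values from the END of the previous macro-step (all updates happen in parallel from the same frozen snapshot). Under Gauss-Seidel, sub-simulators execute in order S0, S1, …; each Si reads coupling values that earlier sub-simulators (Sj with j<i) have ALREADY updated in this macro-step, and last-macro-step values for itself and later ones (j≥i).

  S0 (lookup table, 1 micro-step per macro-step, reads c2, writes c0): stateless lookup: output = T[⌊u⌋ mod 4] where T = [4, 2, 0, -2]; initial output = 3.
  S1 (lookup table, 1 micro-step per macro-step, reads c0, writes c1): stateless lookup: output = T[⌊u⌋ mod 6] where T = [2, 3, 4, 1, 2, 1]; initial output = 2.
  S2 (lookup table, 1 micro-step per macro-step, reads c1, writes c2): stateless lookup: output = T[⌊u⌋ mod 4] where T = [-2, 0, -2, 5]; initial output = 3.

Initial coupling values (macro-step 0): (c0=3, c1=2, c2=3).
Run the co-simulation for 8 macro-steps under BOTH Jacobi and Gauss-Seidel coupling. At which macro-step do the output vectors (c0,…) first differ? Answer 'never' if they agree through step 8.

[Jacobi] macro 1: S0 reads c2=3 → after 1×micro: -2; S1 reads c0=3 → after 1×micro: 1; S2 reads c1=2 → after 1×micro: -2 ⇒ (c0=-2, c1=1, c2=-2)
[Jacobi] macro 2: S0 reads c2=-2 → after 1×micro: 0; S1 reads c0=-2 → after 1×micro: 2; S2 reads c1=1 → after 1×micro: 0 ⇒ (c0=0, c1=2, c2=0)
[Jacobi] macro 3: S0 reads c2=0 → after 1×micro: 4; S1 reads c0=0 → after 1×micro: 2; S2 reads c1=2 → after 1×micro: -2 ⇒ (c0=4, c1=2, c2=-2)
[Jacobi] macro 4: S0 reads c2=-2 → after 1×micro: 0; S1 reads c0=4 → after 1×micro: 2; S2 reads c1=2 → after 1×micro: -2 ⇒ (c0=0, c1=2, c2=-2)
[Jacobi] macro 5: S0 reads c2=-2 → after 1×micro: 0; S1 reads c0=0 → after 1×micro: 2; S2 reads c1=2 → after 1×micro: -2 ⇒ (c0=0, c1=2, c2=-2)
[Jacobi] macro 6: S0 reads c2=-2 → after 1×micro: 0; S1 reads c0=0 → after 1×micro: 2; S2 reads c1=2 → after 1×micro: -2 ⇒ (c0=0, c1=2, c2=-2)
[Jacobi] macro 7: S0 reads c2=-2 → after 1×micro: 0; S1 reads c0=0 → after 1×micro: 2; S2 reads c1=2 → after 1×micro: -2 ⇒ (c0=0, c1=2, c2=-2)
[Jacobi] macro 8: S0 reads c2=-2 → after 1×micro: 0; S1 reads c0=0 → after 1×micro: 2; S2 reads c1=2 → after 1×micro: -2 ⇒ (c0=0, c1=2, c2=-2)
[Gauss-Seidel] macro 1: S0 reads c2=3 → after 1×micro: -2; S1 reads c0=-2 → after 1×micro: 2; S2 reads c1=2 → after 1×micro: -2 ⇒ (c0=-2, c1=2, c2=-2)
[Gauss-Seidel] macro 2: S0 reads c2=-2 → after 1×micro: 0; S1 reads c0=0 → after 1×micro: 2; S2 reads c1=2 → after 1×micro: -2 ⇒ (c0=0, c1=2, c2=-2)
[Gauss-Seidel] macro 3: S0 reads c2=-2 → after 1×micro: 0; S1 reads c0=0 → after 1×micro: 2; S2 reads c1=2 → after 1×micro: -2 ⇒ (c0=0, c1=2, c2=-2)
[Gauss-Seidel] macro 4: S0 reads c2=-2 → after 1×micro: 0; S1 reads c0=0 → after 1×micro: 2; S2 reads c1=2 → after 1×micro: -2 ⇒ (c0=0, c1=2, c2=-2)
[Gauss-Seidel] macro 5: S0 reads c2=-2 → after 1×micro: 0; S1 reads c0=0 → after 1×micro: 2; S2 reads c1=2 → after 1×micro: -2 ⇒ (c0=0, c1=2, c2=-2)
[Gauss-Seidel] macro 6: S0 reads c2=-2 → after 1×micro: 0; S1 reads c0=0 → after 1×micro: 2; S2 reads c1=2 → after 1×micro: -2 ⇒ (c0=0, c1=2, c2=-2)
[Gauss-Seidel] macro 7: S0 reads c2=-2 → after 1×micro: 0; S1 reads c0=0 → after 1×micro: 2; S2 reads c1=2 → after 1×micro: -2 ⇒ (c0=0, c1=2, c2=-2)
[Gauss-Seidel] macro 8: S0 reads c2=-2 → after 1×micro: 0; S1 reads c0=0 → after 1×micro: 2; S2 reads c1=2 → after 1×micro: -2 ⇒ (c0=0, c1=2, c2=-2)

first divergence at macro-step: 1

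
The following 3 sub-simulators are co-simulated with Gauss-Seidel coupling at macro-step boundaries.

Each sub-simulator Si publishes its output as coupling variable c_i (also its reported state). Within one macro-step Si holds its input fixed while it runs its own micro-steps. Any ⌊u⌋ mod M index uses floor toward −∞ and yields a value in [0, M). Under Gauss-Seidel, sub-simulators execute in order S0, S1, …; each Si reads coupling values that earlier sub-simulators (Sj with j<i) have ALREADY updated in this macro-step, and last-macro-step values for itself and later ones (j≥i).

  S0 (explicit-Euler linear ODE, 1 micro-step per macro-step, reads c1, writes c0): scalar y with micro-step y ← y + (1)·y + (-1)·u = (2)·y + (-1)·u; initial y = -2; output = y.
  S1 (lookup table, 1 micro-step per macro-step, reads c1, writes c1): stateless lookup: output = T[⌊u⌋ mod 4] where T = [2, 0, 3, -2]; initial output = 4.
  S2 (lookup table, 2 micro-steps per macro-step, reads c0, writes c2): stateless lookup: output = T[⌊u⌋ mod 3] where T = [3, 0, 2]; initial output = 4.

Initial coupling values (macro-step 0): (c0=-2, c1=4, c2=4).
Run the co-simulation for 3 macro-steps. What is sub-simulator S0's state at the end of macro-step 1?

S0 state at macro-step 1 = -8

macro 1: S0 reads c1=4 → after 1×micro: -8; S1 reads c1=4 → after 1×micro: 2; S2 reads c0=-8 → after 2×micro: 0 ⇒ (c0=-8, c1=2, c2=0)
macro 2: S0 reads c1=2 → after 1×micro: -18; S1 reads c1=2 → after 1×micro: 3; S2 reads c0=-18 → after 2×micro: 3 ⇒ (c0=-18, c1=3, c2=3)
macro 3: S0 reads c1=3 → after 1×micro: -39; S1 reads c1=3 → after 1×micro: -2; S2 reads c0=-39 → after 2×micro: 3 ⇒ (c0=-39, c1=-2, c2=3)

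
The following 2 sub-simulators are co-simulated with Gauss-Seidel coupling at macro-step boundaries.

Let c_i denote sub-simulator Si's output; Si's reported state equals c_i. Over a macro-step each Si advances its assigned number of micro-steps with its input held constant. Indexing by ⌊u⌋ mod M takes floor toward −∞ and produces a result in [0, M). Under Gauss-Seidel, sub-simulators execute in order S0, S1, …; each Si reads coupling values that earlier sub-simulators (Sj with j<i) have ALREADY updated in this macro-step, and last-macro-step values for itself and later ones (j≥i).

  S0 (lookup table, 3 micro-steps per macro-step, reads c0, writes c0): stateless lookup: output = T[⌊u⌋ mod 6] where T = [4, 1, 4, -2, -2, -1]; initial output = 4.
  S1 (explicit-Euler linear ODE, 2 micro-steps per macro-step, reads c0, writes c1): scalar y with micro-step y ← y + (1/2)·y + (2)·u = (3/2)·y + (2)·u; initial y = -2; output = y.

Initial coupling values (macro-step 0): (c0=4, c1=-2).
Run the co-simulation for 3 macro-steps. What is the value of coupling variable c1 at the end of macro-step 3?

c1 at macro-step 3 = -3389/32

macro 1: S0 reads c0=4 → after 3×micro: -2; S1 reads c0=-2 → after 2×micro: -29/2 ⇒ (c0=-2, c1=-29/2)
macro 2: S0 reads c0=-2 → after 3×micro: -2; S1 reads c0=-2 → after 2×micro: -341/8 ⇒ (c0=-2, c1=-341/8)
macro 3: S0 reads c0=-2 → after 3×micro: -2; S1 reads c0=-2 → after 2×micro: -3389/32 ⇒ (c0=-2, c1=-3389/32)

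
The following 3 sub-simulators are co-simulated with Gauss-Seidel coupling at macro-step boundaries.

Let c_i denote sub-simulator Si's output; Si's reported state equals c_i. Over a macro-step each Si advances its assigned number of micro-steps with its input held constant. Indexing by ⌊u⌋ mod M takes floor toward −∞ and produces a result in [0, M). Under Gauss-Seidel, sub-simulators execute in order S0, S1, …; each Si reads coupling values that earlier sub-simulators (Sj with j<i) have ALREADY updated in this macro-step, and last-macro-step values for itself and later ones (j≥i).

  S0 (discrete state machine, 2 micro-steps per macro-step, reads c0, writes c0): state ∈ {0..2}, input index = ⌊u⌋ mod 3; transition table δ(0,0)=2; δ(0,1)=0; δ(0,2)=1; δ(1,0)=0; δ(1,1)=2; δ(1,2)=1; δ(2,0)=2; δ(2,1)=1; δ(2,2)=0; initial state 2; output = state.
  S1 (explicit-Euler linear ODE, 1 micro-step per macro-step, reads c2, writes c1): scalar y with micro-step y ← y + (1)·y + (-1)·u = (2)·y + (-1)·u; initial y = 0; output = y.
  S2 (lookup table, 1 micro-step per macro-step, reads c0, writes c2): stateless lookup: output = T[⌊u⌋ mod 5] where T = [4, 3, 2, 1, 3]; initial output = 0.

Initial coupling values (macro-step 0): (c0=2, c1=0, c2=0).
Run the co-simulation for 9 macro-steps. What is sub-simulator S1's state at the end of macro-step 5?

macro 1: S0 reads c0=2 → after 2×micro: 1; S1 reads c2=0 → after 1×micro: 0; S2 reads c0=1 → after 1×micro: 3 ⇒ (c0=1, c1=0, c2=3)
macro 2: S0 reads c0=1 → after 2×micro: 1; S1 reads c2=3 → after 1×micro: -3; S2 reads c0=1 → after 1×micro: 3 ⇒ (c0=1, c1=-3, c2=3)
macro 3: S0 reads c0=1 → after 2×micro: 1; S1 reads c2=3 → after 1×micro: -9; S2 reads c0=1 → after 1×micro: 3 ⇒ (c0=1, c1=-9, c2=3)
macro 4: S0 reads c0=1 → after 2×micro: 1; S1 reads c2=3 → after 1×micro: -21; S2 reads c0=1 → after 1×micro: 3 ⇒ (c0=1, c1=-21, c2=3)
macro 5: S0 reads c0=1 → after 2×micro: 1; S1 reads c2=3 → after 1×micro: -45; S2 reads c0=1 → after 1×micro: 3 ⇒ (c0=1, c1=-45, c2=3)
macro 6: S0 reads c0=1 → after 2×micro: 1; S1 reads c2=3 → after 1×micro: -93; S2 reads c0=1 → after 1×micro: 3 ⇒ (c0=1, c1=-93, c2=3)
macro 7: S0 reads c0=1 → after 2×micro: 1; S1 reads c2=3 → after 1×micro: -189; S2 reads c0=1 → after 1×micro: 3 ⇒ (c0=1, c1=-189, c2=3)
macro 8: S0 reads c0=1 → after 2×micro: 1; S1 reads c2=3 → after 1×micro: -381; S2 reads c0=1 → after 1×micro: 3 ⇒ (c0=1, c1=-381, c2=3)
macro 9: S0 reads c0=1 → after 2×micro: 1; S1 reads c2=3 → after 1×micro: -765; S2 reads c0=1 → after 1×micro: 3 ⇒ (c0=1, c1=-765, c2=3)

S1 state at macro-step 5 = -45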